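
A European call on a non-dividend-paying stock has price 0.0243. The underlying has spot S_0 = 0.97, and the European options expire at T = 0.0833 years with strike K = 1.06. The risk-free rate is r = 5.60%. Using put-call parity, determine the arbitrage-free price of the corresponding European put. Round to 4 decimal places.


Answer: Put price = 0.1094

Derivation:
Put-call parity: C - P = S_0 * exp(-qT) - K * exp(-rT).
S_0 * exp(-qT) = 0.9700 * 1.00000000 = 0.97000000
K * exp(-rT) = 1.0600 * 0.99534606 = 1.05506683
P = C - S*exp(-qT) + K*exp(-rT)
P = 0.0243 - 0.97000000 + 1.05506683 = 0.1094


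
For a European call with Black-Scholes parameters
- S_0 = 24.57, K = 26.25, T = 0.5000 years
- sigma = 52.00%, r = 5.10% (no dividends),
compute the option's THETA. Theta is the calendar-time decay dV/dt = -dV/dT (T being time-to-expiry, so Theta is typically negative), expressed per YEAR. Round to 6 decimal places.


Answer: Theta = -4.095926

Derivation:
d1 = 0.0733220710; d2 = -0.2943734552
phi(d1) = 0.3978713384; exp(-qT) = 1.0000000000; exp(-rT) = 0.9748223790
Theta = -S*exp(-qT)*phi(d1)*sigma/(2*sqrt(T)) - r*K*exp(-rT)*N(d2) + q*S*exp(-qT)*N(d1)
N(d1) = 0.5292250856; N(d2) = 0.3842362742; sqrt(T) = 0.7071067812
Term 1 = -24.5700 * 1.0000000000 * 0.3978713384 * 0.5200 / (2 * 0.7071067812) = -3.5944807086
Term 2 = -0.0510 * 26.2500 * 0.9748223790 * 0.3842362742 = -0.5014450367
Term 3 = 0 (no dividend yield, q = 0)
Theta = -3.5944807086 + (-0.5014450367) + (0.0000000000) = -4.095926


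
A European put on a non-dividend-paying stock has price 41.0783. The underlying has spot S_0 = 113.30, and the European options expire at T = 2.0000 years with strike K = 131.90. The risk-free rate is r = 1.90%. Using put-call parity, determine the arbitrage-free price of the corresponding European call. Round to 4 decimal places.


Put-call parity: C - P = S_0 * exp(-qT) - K * exp(-rT).
S_0 * exp(-qT) = 113.3000 * 1.00000000 = 113.30000000
K * exp(-rT) = 131.9000 * 0.96271294 = 126.98183690
C = P + S*exp(-qT) - K*exp(-rT)
C = 41.0783 + 113.30000000 - 126.98183690 = 27.3965

Answer: Call price = 27.3965


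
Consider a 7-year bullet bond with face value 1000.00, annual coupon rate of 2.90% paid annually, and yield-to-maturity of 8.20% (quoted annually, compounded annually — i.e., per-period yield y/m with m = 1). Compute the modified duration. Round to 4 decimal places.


Answer: Modified duration = 5.8369

Derivation:
Coupon per period c = face * coupon_rate / m = 29.000000
Periods per year m = 1; per-period yield y/m = 0.082000
Number of cashflows N = 7
Cashflows (t years, CF_t, discount factor 1/(1+y/m)^(m*t), PV):
  t = 1.0000: CF_t = 29.000000, DF = 0.924214, PV = 26.802218
  t = 2.0000: CF_t = 29.000000, DF = 0.854172, PV = 24.770996
  t = 3.0000: CF_t = 29.000000, DF = 0.789438, PV = 22.893712
  t = 4.0000: CF_t = 29.000000, DF = 0.729610, PV = 21.158699
  t = 5.0000: CF_t = 29.000000, DF = 0.674316, PV = 19.555174
  t = 6.0000: CF_t = 29.000000, DF = 0.623213, PV = 18.073174
  t = 7.0000: CF_t = 1029.000000, DF = 0.575982, PV = 592.685837
Price P = sum_t PV_t = 725.939811
First compute Macaulay numerator sum_t t * PV_t:
  t * PV_t at t = 1.0000: 26.802218
  t * PV_t at t = 2.0000: 49.541993
  t * PV_t at t = 3.0000: 68.681136
  t * PV_t at t = 4.0000: 84.634795
  t * PV_t at t = 5.0000: 97.775872
  t * PV_t at t = 6.0000: 108.439045
  t * PV_t at t = 7.0000: 4148.800859
Macaulay duration D = 4584.675918 / 725.939811 = 6.315504
Modified duration = D / (1 + y/m) = 6.315504 / (1 + 0.082000) = 5.836880


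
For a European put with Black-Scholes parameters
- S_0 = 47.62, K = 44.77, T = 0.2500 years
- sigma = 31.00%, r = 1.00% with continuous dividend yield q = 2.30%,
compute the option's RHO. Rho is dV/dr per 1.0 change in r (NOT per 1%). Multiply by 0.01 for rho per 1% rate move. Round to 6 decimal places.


d1 = 0.4546907665; d2 = 0.2996907665
phi(d1) = 0.3597627906; exp(-qT) = 0.9942664996; exp(-rT) = 0.9975031224
N(-d2) = 0.3822065212
Rho = -K*T*exp(-rT)*N(-d2) = -44.7700 * 0.2500 * 0.9975031224 * 0.3822065212 = -4.267165

Answer: Rho = -4.267165


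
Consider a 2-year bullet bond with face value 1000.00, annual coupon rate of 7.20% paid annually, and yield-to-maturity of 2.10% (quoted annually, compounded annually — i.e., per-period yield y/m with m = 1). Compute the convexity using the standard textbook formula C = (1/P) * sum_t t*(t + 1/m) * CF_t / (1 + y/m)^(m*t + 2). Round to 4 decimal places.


Answer: Convexity = 5.5095

Derivation:
Coupon per period c = face * coupon_rate / m = 72.000000
Periods per year m = 1; per-period yield y/m = 0.021000
Number of cashflows N = 2
Cashflows (t years, CF_t, discount factor 1/(1+y/m)^(m*t), PV):
  t = 1.0000: CF_t = 72.000000, DF = 0.979432, PV = 70.519099
  t = 2.0000: CF_t = 1072.000000, DF = 0.959287, PV = 1028.355562
Price P = sum_t PV_t = 1098.874661
Convexity numerator sum_t t*(t + 1/m) * CF_t / (1+y/m)^(m*t + 2):
  t = 1.0000: term = 135.296096
  t = 2.0000: term = 5918.928140
Convexity = (1/P) * sum = 6054.224237 / 1098.874661 = 5.509477


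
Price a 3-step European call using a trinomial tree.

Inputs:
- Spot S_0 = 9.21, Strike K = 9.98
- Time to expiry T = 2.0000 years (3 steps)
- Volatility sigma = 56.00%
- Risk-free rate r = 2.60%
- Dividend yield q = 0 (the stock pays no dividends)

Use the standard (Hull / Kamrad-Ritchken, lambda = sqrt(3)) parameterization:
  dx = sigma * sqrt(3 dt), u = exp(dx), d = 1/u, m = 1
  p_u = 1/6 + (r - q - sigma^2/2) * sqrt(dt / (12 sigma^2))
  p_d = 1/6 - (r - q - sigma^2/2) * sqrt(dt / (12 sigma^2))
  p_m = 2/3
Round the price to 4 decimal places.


dt = T/N = 0.666667; dx = sigma*sqrt(3*dt) = 0.791960
u = exp(dx) = 2.207718; d = 1/u = 0.452956
p_u = 0.111613, p_m = 0.666667, p_d = 0.221720
Discount per step: exp(-r*dt) = 0.982816
Stock lattice S(k, j) with j the centered position index:
  k=0: S(0,+0) = 9.2100
  k=1: S(1,-1) = 4.1717; S(1,+0) = 9.2100; S(1,+1) = 20.3331
  k=2: S(2,-2) = 1.8896; S(2,-1) = 4.1717; S(2,+0) = 9.2100; S(2,+1) = 20.3331; S(2,+2) = 44.8897
  k=3: S(3,-3) = 0.8559; S(3,-2) = 1.8896; S(3,-1) = 4.1717; S(3,+0) = 9.2100; S(3,+1) = 20.3331; S(3,+2) = 44.8897; S(3,+3) = 99.1039
Terminal payoffs V(N, j) = max(S_T - K, 0):
  V(3,-3) = 0.000000; V(3,-2) = 0.000000; V(3,-1) = 0.000000; V(3,+0) = 0.000000; V(3,+1) = 10.353087; V(3,+2) = 34.909730; V(3,+3) = 89.123884
Backward induction: V(k, j) = exp(-r*dt) * [p_u * V(k+1, j+1) + p_m * V(k+1, j) + p_d * V(k+1, j-1)]
  V(2,-2) = exp(-r*dt) * [p_u*0.000000 + p_m*0.000000 + p_d*0.000000] = 0.000000
  V(2,-1) = exp(-r*dt) * [p_u*0.000000 + p_m*0.000000 + p_d*0.000000] = 0.000000
  V(2,+0) = exp(-r*dt) * [p_u*10.353087 + p_m*0.000000 + p_d*0.000000] = 1.135686
  V(2,+1) = exp(-r*dt) * [p_u*34.909730 + p_m*10.353087 + p_d*0.000000] = 10.612890
  V(2,+2) = exp(-r*dt) * [p_u*89.123884 + p_m*34.909730 + p_d*10.353087] = 34.905748
  V(1,-1) = exp(-r*dt) * [p_u*1.135686 + p_m*0.000000 + p_d*0.000000] = 0.124580
  V(1,+0) = exp(-r*dt) * [p_u*10.612890 + p_m*1.135686 + p_d*0.000000] = 1.908299
  V(1,+1) = exp(-r*dt) * [p_u*34.905748 + p_m*10.612890 + p_d*1.135686] = 11.030156
  V(0,+0) = exp(-r*dt) * [p_u*11.030156 + p_m*1.908299 + p_d*0.124580] = 2.487442

Answer: Price = V(0,0) = 2.4874


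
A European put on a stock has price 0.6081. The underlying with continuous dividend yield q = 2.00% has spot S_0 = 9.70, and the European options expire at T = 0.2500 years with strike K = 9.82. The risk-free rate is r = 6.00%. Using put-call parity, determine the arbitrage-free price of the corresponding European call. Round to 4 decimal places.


Put-call parity: C - P = S_0 * exp(-qT) - K * exp(-rT).
S_0 * exp(-qT) = 9.7000 * 0.99501248 = 9.65162105
K * exp(-rT) = 9.8200 * 0.98511194 = 9.67379925
C = P + S*exp(-qT) - K*exp(-rT)
C = 0.6081 + 9.65162105 - 9.67379925 = 0.5859

Answer: Call price = 0.5859


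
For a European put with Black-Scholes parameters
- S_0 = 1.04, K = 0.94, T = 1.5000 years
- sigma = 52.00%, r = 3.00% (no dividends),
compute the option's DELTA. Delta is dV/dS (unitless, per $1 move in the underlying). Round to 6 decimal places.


d1 = 0.5478317049; d2 = -0.0890356283
phi(d1) = 0.3433522738; exp(-qT) = 1.0000000000; exp(-rT) = 0.9559974818
N(-d1) = 0.2919037333
Delta = -exp(-qT) * N(-d1) = -1.0000000000 * 0.2919037333 = -0.291904

Answer: Delta = -0.291904


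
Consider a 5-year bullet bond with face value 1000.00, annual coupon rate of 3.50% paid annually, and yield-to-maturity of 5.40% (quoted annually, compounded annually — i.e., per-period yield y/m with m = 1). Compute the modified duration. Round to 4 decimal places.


Coupon per period c = face * coupon_rate / m = 35.000000
Periods per year m = 1; per-period yield y/m = 0.054000
Number of cashflows N = 5
Cashflows (t years, CF_t, discount factor 1/(1+y/m)^(m*t), PV):
  t = 1.0000: CF_t = 35.000000, DF = 0.948767, PV = 33.206831
  t = 2.0000: CF_t = 35.000000, DF = 0.900158, PV = 31.505532
  t = 3.0000: CF_t = 35.000000, DF = 0.854040, PV = 29.891397
  t = 4.0000: CF_t = 35.000000, DF = 0.810285, PV = 28.359959
  t = 5.0000: CF_t = 1035.000000, DF = 0.768771, PV = 795.677900
Price P = sum_t PV_t = 918.641619
First compute Macaulay numerator sum_t t * PV_t:
  t * PV_t at t = 1.0000: 33.206831
  t * PV_t at t = 2.0000: 63.011065
  t * PV_t at t = 3.0000: 89.674191
  t * PV_t at t = 4.0000: 113.439837
  t * PV_t at t = 5.0000: 3978.389498
Macaulay duration D = 4277.721421 / 918.641619 = 4.656573
Modified duration = D / (1 + y/m) = 4.656573 / (1 + 0.054000) = 4.418001

Answer: Modified duration = 4.4180


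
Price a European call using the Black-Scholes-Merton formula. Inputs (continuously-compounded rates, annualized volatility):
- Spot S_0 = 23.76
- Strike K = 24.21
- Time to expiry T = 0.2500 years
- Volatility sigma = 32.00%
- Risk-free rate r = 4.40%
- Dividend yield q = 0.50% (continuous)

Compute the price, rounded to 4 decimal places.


d1 = (ln(S/K) + (r - q + 0.5*sigma^2) * T) / (sigma * sqrt(T)) = 0.02367327
d2 = d1 - sigma * sqrt(T) = -0.13632673
exp(-rT) = 0.98906028; exp(-qT) = 0.99875078
C = S_0 * exp(-qT) * N(d1) - K * exp(-rT) * N(d2)
N(d1) = 0.50944339; N(d2) = 0.44578150
C = 23.7600 * 0.99875078 * 0.50944339 - 24.2100 * 0.98906028 * 0.44578150 = 1.4149

Answer: Price = 1.4149


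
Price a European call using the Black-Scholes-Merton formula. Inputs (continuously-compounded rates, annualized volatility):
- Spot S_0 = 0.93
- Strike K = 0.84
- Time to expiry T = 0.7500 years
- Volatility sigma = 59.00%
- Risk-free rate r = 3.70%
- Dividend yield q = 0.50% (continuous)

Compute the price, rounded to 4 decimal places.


d1 = (ln(S/K) + (r - q + 0.5*sigma^2) * T) / (sigma * sqrt(T)) = 0.50164927
d2 = d1 - sigma * sqrt(T) = -0.00930572
exp(-rT) = 0.97263149; exp(-qT) = 0.99625702
C = S_0 * exp(-qT) * N(d1) - K * exp(-rT) * N(d2)
N(d1) = 0.69204287; N(d2) = 0.49628761
C = 0.9300 * 0.99625702 * 0.69204287 - 0.8400 * 0.97263149 * 0.49628761 = 0.2357

Answer: Price = 0.2357


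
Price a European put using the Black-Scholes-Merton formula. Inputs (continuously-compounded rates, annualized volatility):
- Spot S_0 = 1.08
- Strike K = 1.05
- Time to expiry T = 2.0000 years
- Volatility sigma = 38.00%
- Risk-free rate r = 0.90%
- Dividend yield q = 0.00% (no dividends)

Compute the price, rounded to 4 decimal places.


d1 = (ln(S/K) + (r - q + 0.5*sigma^2) * T) / (sigma * sqrt(T)) = 0.35461568
d2 = d1 - sigma * sqrt(T) = -0.18278547
exp(-rT) = 0.98216103; exp(-qT) = 1.00000000
P = K * exp(-rT) * N(-d2) - S_0 * exp(-qT) * N(-d1)
N(-d1) = 0.36143876; N(-d2) = 0.57251683
P = 1.0500 * 0.98216103 * 0.57251683 - 1.0800 * 1.00000000 * 0.36143876 = 0.2001

Answer: Price = 0.2001


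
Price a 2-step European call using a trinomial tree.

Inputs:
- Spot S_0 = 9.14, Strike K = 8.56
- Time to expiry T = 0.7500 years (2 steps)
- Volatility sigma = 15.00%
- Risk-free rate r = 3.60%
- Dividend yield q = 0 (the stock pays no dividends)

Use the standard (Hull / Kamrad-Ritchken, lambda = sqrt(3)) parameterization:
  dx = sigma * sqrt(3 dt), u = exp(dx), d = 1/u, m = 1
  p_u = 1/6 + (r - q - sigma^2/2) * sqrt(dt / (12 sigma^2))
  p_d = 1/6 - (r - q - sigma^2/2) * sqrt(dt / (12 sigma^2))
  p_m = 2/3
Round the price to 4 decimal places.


dt = T/N = 0.375000; dx = sigma*sqrt(3*dt) = 0.159099
u = exp(dx) = 1.172454; d = 1/u = 0.852912
p_u = 0.195835, p_m = 0.666667, p_d = 0.137499
Discount per step: exp(-r*dt) = 0.986591
Stock lattice S(k, j) with j the centered position index:
  k=0: S(0,+0) = 9.1400
  k=1: S(1,-1) = 7.7956; S(1,+0) = 9.1400; S(1,+1) = 10.7162
  k=2: S(2,-2) = 6.6490; S(2,-1) = 7.7956; S(2,+0) = 9.1400; S(2,+1) = 10.7162; S(2,+2) = 12.5643
Terminal payoffs V(N, j) = max(S_T - K, 0):
  V(2,-2) = 0.000000; V(2,-1) = 0.000000; V(2,+0) = 0.580000; V(2,+1) = 2.156230; V(2,+2) = 4.004287
Backward induction: V(k, j) = exp(-r*dt) * [p_u * V(k+1, j+1) + p_m * V(k+1, j) + p_d * V(k+1, j-1)]
  V(1,-1) = exp(-r*dt) * [p_u*0.580000 + p_m*0.000000 + p_d*0.000000] = 0.112061
  V(1,+0) = exp(-r*dt) * [p_u*2.156230 + p_m*0.580000 + p_d*0.000000] = 0.798084
  V(1,+1) = exp(-r*dt) * [p_u*4.004287 + p_m*2.156230 + p_d*0.580000] = 2.270554
  V(0,+0) = exp(-r*dt) * [p_u*2.270554 + p_m*0.798084 + p_d*0.112061] = 0.978814

Answer: Price = V(0,0) = 0.9788


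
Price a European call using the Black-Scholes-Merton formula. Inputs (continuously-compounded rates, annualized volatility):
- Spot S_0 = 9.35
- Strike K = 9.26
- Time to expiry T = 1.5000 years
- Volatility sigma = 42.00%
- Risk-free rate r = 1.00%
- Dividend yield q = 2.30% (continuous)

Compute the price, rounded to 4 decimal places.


Answer: Price = 1.7982

Derivation:
d1 = (ln(S/K) + (r - q + 0.5*sigma^2) * T) / (sigma * sqrt(T)) = 0.23809098
d2 = d1 - sigma * sqrt(T) = -0.27630187
exp(-rT) = 0.98511194; exp(-qT) = 0.96608834
C = S_0 * exp(-qT) * N(d1) - K * exp(-rT) * N(d2)
N(d1) = 0.59409473; N(d2) = 0.39115811
C = 9.3500 * 0.96608834 * 0.59409473 - 9.2600 * 0.98511194 * 0.39115811 = 1.7982


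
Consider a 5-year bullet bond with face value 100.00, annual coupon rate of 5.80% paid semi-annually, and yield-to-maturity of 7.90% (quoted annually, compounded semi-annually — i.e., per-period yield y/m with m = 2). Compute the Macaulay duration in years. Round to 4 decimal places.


Answer: Macaulay duration = 4.3788 years

Derivation:
Coupon per period c = face * coupon_rate / m = 2.900000
Periods per year m = 2; per-period yield y/m = 0.039500
Number of cashflows N = 10
Cashflows (t years, CF_t, discount factor 1/(1+y/m)^(m*t), PV):
  t = 0.5000: CF_t = 2.900000, DF = 0.962001, PV = 2.789803
  t = 1.0000: CF_t = 2.900000, DF = 0.925446, PV = 2.683793
  t = 1.5000: CF_t = 2.900000, DF = 0.890280, PV = 2.581811
  t = 2.0000: CF_t = 2.900000, DF = 0.856450, PV = 2.483705
  t = 2.5000: CF_t = 2.900000, DF = 0.823906, PV = 2.389327
  t = 3.0000: CF_t = 2.900000, DF = 0.792598, PV = 2.298535
  t = 3.5000: CF_t = 2.900000, DF = 0.762480, PV = 2.211192
  t = 4.0000: CF_t = 2.900000, DF = 0.733507, PV = 2.127169
  t = 4.5000: CF_t = 2.900000, DF = 0.705634, PV = 2.046339
  t = 5.0000: CF_t = 102.900000, DF = 0.678821, PV = 69.850648
Price P = sum_t PV_t = 91.462322
Macaulay numerator sum_t t * PV_t:
  t * PV_t at t = 0.5000: 1.394901
  t * PV_t at t = 1.0000: 2.683793
  t * PV_t at t = 1.5000: 3.872717
  t * PV_t at t = 2.0000: 4.967410
  t * PV_t at t = 2.5000: 5.973317
  t * PV_t at t = 3.0000: 6.895604
  t * PV_t at t = 3.5000: 7.739174
  t * PV_t at t = 4.0000: 8.508677
  t * PV_t at t = 4.5000: 9.208525
  t * PV_t at t = 5.0000: 349.253239
Macaulay duration D = (sum_t t * PV_t) / P = 400.497356 / 91.462322 = 4.378823


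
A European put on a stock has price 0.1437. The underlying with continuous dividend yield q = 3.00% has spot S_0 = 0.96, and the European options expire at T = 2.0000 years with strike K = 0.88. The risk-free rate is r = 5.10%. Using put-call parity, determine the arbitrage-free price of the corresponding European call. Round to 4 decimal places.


Answer: Call price = 0.2531

Derivation:
Put-call parity: C - P = S_0 * exp(-qT) - K * exp(-rT).
S_0 * exp(-qT) = 0.9600 * 0.94176453 = 0.90409395
K * exp(-rT) = 0.8800 * 0.90302955 = 0.79466601
C = P + S*exp(-qT) - K*exp(-rT)
C = 0.1437 + 0.90409395 - 0.79466601 = 0.2531


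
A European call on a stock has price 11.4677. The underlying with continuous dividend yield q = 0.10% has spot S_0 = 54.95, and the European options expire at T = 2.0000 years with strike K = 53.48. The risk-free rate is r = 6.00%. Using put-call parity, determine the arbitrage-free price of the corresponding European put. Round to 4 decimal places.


Put-call parity: C - P = S_0 * exp(-qT) - K * exp(-rT).
S_0 * exp(-qT) = 54.9500 * 0.99800200 = 54.84020983
K * exp(-rT) = 53.4800 * 0.88692044 = 47.43250496
P = C - S*exp(-qT) + K*exp(-rT)
P = 11.4677 - 54.84020983 + 47.43250496 = 4.0600

Answer: Put price = 4.0600


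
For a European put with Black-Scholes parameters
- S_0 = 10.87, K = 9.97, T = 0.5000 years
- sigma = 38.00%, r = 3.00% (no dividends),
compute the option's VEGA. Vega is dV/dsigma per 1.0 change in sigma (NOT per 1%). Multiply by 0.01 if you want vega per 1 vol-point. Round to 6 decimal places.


Answer: Vega = 2.689930

Derivation:
d1 = 0.5118192107; d2 = 0.2431186339
phi(d1) = 0.3499664503; exp(-qT) = 1.0000000000; exp(-rT) = 0.9851119396
Vega = S * exp(-qT) * phi(d1) * sqrt(T) = 10.8700 * 1.0000000000 * 0.3499664503 * 0.7071067812 = 2.689930


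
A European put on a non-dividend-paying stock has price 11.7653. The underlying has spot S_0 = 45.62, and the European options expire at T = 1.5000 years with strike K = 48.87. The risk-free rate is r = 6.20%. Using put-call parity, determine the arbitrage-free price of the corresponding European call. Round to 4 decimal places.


Answer: Call price = 12.8553

Derivation:
Put-call parity: C - P = S_0 * exp(-qT) - K * exp(-rT).
S_0 * exp(-qT) = 45.6200 * 1.00000000 = 45.62000000
K * exp(-rT) = 48.8700 * 0.91119350 = 44.53002636
C = P + S*exp(-qT) - K*exp(-rT)
C = 11.7653 + 45.62000000 - 44.53002636 = 12.8553


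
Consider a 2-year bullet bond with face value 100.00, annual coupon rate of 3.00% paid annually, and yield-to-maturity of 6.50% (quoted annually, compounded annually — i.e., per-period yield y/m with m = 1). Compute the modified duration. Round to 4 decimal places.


Coupon per period c = face * coupon_rate / m = 3.000000
Periods per year m = 1; per-period yield y/m = 0.065000
Number of cashflows N = 2
Cashflows (t years, CF_t, discount factor 1/(1+y/m)^(m*t), PV):
  t = 1.0000: CF_t = 3.000000, DF = 0.938967, PV = 2.816901
  t = 2.0000: CF_t = 103.000000, DF = 0.881659, PV = 90.810906
Price P = sum_t PV_t = 93.627808
First compute Macaulay numerator sum_t t * PV_t:
  t * PV_t at t = 1.0000: 2.816901
  t * PV_t at t = 2.0000: 181.621812
Macaulay duration D = 184.438714 / 93.627808 = 1.969914
Modified duration = D / (1 + y/m) = 1.969914 / (1 + 0.065000) = 1.849684

Answer: Modified duration = 1.8497


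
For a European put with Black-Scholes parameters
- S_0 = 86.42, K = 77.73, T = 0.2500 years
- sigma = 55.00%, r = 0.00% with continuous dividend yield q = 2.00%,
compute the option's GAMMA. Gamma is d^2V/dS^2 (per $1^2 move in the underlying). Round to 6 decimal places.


d1 = 0.5046921719; d2 = 0.2296921719
phi(d1) = 0.3512364529; exp(-qT) = 0.9950124792; exp(-rT) = 1.0000000000
Gamma = exp(-qT) * phi(d1) / (S * sigma * sqrt(T)) = 0.9950124792 * 0.3512364529 / (86.4200 * 0.5500 * 0.5000000000) = 0.014706

Answer: Gamma = 0.014706


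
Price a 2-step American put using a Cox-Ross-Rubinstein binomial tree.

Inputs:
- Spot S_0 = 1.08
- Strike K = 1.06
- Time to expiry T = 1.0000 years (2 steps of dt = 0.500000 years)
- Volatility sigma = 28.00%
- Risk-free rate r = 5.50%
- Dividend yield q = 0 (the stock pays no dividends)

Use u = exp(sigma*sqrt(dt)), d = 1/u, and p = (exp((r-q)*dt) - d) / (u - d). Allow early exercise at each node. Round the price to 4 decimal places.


Answer: Price = V(0,0) = 0.0811

Derivation:
dt = T/N = 0.500000
u = exp(sigma*sqrt(dt)) = 1.218950; d = 1/u = 0.820378
p = (exp((r-q)*dt) - d) / (u - d) = 0.520617
Discount per step: exp(-r*dt) = 0.972875
Stock lattice S(k, i) with i counting down-moves:
  k=0: S(0,0) = 1.0800
  k=1: S(1,0) = 1.3165; S(1,1) = 0.8860
  k=2: S(2,0) = 1.6047; S(2,1) = 1.0800; S(2,2) = 0.7269
Terminal payoffs V(N, i) = max(K - S_T, 0):
  V(2,0) = 0.000000; V(2,1) = 0.000000; V(2,2) = 0.333138
Backward induction: V(k, i) = exp(-r*dt) * [p * V(k+1, i) + (1-p) * V(k+1, i+1)]; then take max(V_cont, immediate exercise) for American.
  V(1,0) = exp(-r*dt) * [p*0.000000 + (1-p)*0.000000] = 0.000000; exercise = 0.000000; V(1,0) = max -> 0.000000
  V(1,1) = exp(-r*dt) * [p*0.000000 + (1-p)*0.333138] = 0.155369; exercise = 0.173992; V(1,1) = max -> 0.173992
  V(0,0) = exp(-r*dt) * [p*0.000000 + (1-p)*0.173992] = 0.081146; exercise = 0.000000; V(0,0) = max -> 0.081146


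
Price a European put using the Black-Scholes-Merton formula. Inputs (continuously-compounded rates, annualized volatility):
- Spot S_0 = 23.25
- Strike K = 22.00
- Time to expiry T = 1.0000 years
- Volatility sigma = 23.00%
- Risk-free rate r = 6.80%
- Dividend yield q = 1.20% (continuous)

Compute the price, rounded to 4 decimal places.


Answer: Price = 1.0105

Derivation:
d1 = (ln(S/K) + (r - q + 0.5*sigma^2) * T) / (sigma * sqrt(T)) = 0.59875078
d2 = d1 - sigma * sqrt(T) = 0.36875078
exp(-rT) = 0.93426047; exp(-qT) = 0.98807171
P = K * exp(-rT) * N(-d2) - S_0 * exp(-qT) * N(-d1)
N(-d1) = 0.27466955; N(-d2) = 0.35615675
P = 22.0000 * 0.93426047 * 0.35615675 - 23.2500 * 0.98807171 * 0.27466955 = 1.0105


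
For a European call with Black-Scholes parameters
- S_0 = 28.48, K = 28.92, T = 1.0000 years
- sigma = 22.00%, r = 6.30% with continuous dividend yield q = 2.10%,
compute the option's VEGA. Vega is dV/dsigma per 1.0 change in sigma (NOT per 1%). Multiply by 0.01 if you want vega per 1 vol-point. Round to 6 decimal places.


d1 = 0.2312213148; d2 = 0.0112213148
phi(d1) = 0.3884191723; exp(-qT) = 0.9792189646; exp(-rT) = 0.9389434737
Vega = S * exp(-qT) * phi(d1) * sqrt(T) = 28.4800 * 0.9792189646 * 0.3884191723 * 1.0000000000 = 10.832295

Answer: Vega = 10.832295


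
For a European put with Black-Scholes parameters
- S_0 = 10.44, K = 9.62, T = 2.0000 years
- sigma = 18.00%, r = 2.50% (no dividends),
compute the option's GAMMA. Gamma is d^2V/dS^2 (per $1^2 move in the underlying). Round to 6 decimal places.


Answer: Gamma = 0.121919

Derivation:
d1 = 0.6450397676; d2 = 0.3904813264
phi(d1) = 0.3240113658; exp(-qT) = 1.0000000000; exp(-rT) = 0.9512294245
Gamma = exp(-qT) * phi(d1) / (S * sigma * sqrt(T)) = 1.0000000000 * 0.3240113658 / (10.4400 * 0.1800 * 1.4142135624) = 0.121919


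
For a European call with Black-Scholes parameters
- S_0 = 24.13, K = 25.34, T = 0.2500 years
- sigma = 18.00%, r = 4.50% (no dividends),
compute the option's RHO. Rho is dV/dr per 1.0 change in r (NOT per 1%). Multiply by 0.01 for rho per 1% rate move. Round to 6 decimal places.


d1 = -0.3736477251; d2 = -0.4636477251
phi(d1) = 0.3720433704; exp(-qT) = 1.0000000000; exp(-rT) = 0.9888130446
N(d2) = 0.3214500778
Rho = K*T*exp(-rT)*N(d2) = 25.3400 * 0.2500 * 0.9888130446 * 0.3214500778 = 2.013605

Answer: Rho = 2.013605


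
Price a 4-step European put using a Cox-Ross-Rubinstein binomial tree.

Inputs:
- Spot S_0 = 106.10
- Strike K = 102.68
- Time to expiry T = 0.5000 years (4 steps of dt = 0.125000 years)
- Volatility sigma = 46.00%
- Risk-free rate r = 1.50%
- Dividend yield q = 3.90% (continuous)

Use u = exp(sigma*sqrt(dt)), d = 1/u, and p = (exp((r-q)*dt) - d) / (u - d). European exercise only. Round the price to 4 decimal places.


Answer: Price = V(0,0) = 12.0233

Derivation:
dt = T/N = 0.125000
u = exp(sigma*sqrt(dt)) = 1.176607; d = 1/u = 0.849902
p = (exp((r-q)*dt) - d) / (u - d) = 0.450262
Discount per step: exp(-r*dt) = 0.998127
Stock lattice S(k, i) with i counting down-moves:
  k=0: S(0,0) = 106.1000
  k=1: S(1,0) = 124.8380; S(1,1) = 90.1746
  k=2: S(2,0) = 146.8852; S(2,1) = 106.1000; S(2,2) = 76.6395
  k=3: S(3,0) = 172.8261; S(3,1) = 124.8380; S(3,2) = 90.1746; S(3,3) = 65.1361
  k=4: S(4,0) = 203.3483; S(4,1) = 146.8852; S(4,2) = 106.1000; S(4,3) = 76.6395; S(4,4) = 55.3593
Terminal payoffs V(N, i) = max(K - S_T, 0):
  V(4,0) = 0.000000; V(4,1) = 0.000000; V(4,2) = 0.000000; V(4,3) = 26.040476; V(4,4) = 47.320748
Backward induction: V(k, i) = exp(-r*dt) * [p * V(k+1, i) + (1-p) * V(k+1, i+1)].
  V(3,0) = exp(-r*dt) * [p*0.000000 + (1-p)*0.000000] = 0.000000
  V(3,1) = exp(-r*dt) * [p*0.000000 + (1-p)*0.000000] = 0.000000
  V(3,2) = exp(-r*dt) * [p*0.000000 + (1-p)*26.040476] = 14.288625
  V(3,3) = exp(-r*dt) * [p*26.040476 + (1-p)*47.320748] = 37.668357
  V(2,0) = exp(-r*dt) * [p*0.000000 + (1-p)*0.000000] = 0.000000
  V(2,1) = exp(-r*dt) * [p*0.000000 + (1-p)*14.288625] = 7.840287
  V(2,2) = exp(-r*dt) * [p*14.288625 + (1-p)*37.668357] = 27.090512
  V(1,0) = exp(-r*dt) * [p*0.000000 + (1-p)*7.840287] = 4.302031
  V(1,1) = exp(-r*dt) * [p*7.840287 + (1-p)*27.090512] = 18.388359
  V(0,0) = exp(-r*dt) * [p*4.302031 + (1-p)*18.388359] = 12.023257


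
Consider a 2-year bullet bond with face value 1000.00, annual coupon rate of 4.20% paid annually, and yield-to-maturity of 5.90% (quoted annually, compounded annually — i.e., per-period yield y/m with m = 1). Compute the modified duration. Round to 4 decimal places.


Answer: Modified duration = 1.8499

Derivation:
Coupon per period c = face * coupon_rate / m = 42.000000
Periods per year m = 1; per-period yield y/m = 0.059000
Number of cashflows N = 2
Cashflows (t years, CF_t, discount factor 1/(1+y/m)^(m*t), PV):
  t = 1.0000: CF_t = 42.000000, DF = 0.944287, PV = 39.660057
  t = 2.0000: CF_t = 1042.000000, DF = 0.891678, PV = 929.128536
Price P = sum_t PV_t = 968.788593
First compute Macaulay numerator sum_t t * PV_t:
  t * PV_t at t = 1.0000: 39.660057
  t * PV_t at t = 2.0000: 1858.257073
Macaulay duration D = 1897.917129 / 968.788593 = 1.959062
Modified duration = D / (1 + y/m) = 1.959062 / (1 + 0.059000) = 1.849917


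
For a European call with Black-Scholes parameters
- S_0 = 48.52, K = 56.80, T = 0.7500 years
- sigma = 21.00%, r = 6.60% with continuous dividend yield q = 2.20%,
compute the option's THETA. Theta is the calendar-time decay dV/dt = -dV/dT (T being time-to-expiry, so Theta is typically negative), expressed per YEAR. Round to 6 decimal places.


d1 = -0.5939710378; d2 = -0.7758363726
phi(d1) = 0.3344261069; exp(-qT) = 0.9836353794; exp(-rT) = 0.9517051581
Theta = -S*exp(-qT)*phi(d1)*sigma/(2*sqrt(T)) - r*K*exp(-rT)*N(d2) + q*S*exp(-qT)*N(d1)
N(d1) = 0.2762657421; N(d2) = 0.2189228025; sqrt(T) = 0.8660254038
Term 1 = -48.5200 * 0.9836353794 * 0.3344261069 * 0.2100 / (2 * 0.8660254038) = -1.9351461658
Term 2 = -0.0660 * 56.8000 * 0.9517051581 * 0.2189228025 = -0.7810623314
Term 3 = 0.0220 * 48.5200 * 0.9836353794 * 0.2762657421 = 0.2900712245
Theta = -1.9351461658 + (-0.7810623314) + (0.2900712245) = -2.426137

Answer: Theta = -2.426137


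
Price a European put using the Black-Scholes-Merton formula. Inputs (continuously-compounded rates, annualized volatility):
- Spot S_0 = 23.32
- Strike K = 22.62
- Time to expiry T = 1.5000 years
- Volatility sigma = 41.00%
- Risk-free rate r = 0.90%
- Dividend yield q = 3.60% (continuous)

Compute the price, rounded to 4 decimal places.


d1 = (ln(S/K) + (r - q + 0.5*sigma^2) * T) / (sigma * sqrt(T)) = 0.23111213
d2 = d1 - sigma * sqrt(T) = -0.27103327
exp(-rT) = 0.98659072; exp(-qT) = 0.94743211
P = K * exp(-rT) * N(-d2) - S_0 * exp(-qT) * N(-d1)
N(-d1) = 0.40861385; N(-d2) = 0.60681728
P = 22.6200 * 0.98659072 * 0.60681728 - 23.3200 * 0.94743211 * 0.40861385 = 4.5142

Answer: Price = 4.5142


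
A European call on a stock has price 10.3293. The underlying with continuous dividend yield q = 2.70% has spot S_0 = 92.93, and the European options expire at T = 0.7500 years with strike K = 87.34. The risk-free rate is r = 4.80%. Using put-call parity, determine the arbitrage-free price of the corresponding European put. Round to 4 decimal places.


Put-call parity: C - P = S_0 * exp(-qT) - K * exp(-rT).
S_0 * exp(-qT) = 92.9300 * 0.97995365 = 91.06709309
K * exp(-rT) = 87.3400 * 0.96464029 = 84.25168323
P = C - S*exp(-qT) + K*exp(-rT)
P = 10.3293 - 91.06709309 + 84.25168323 = 3.5139

Answer: Put price = 3.5139


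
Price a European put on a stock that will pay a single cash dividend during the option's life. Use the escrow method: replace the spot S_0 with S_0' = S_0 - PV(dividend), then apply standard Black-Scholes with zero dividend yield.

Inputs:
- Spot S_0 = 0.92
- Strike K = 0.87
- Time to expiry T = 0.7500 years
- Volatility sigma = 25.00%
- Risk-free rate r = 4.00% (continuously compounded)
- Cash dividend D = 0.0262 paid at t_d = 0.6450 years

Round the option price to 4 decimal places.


Answer: Price = 0.0525

Derivation:
PV(D) = D * exp(-r * t_d) = 0.0262 * 0.97452998 = 0.02553269
S_0' = S_0 - PV(D) = 0.9200 - 0.02553269 = 0.89446731
d1 = (ln(S_0'/K) + (r + sigma^2/2)*T) / (sigma*sqrt(T)) = 0.37492041
d2 = d1 - sigma*sqrt(T) = 0.15841406
exp(-rT) = 0.97044553
N(-d1) = 0.35385983; N(-d2) = 0.43706527
P = K * exp(-rT) * N(-d2) - S_0' * N(-d1) = 0.8700 * 0.97044553 * 0.43706527 - 0.89446731 * 0.35385983 = 0.0525


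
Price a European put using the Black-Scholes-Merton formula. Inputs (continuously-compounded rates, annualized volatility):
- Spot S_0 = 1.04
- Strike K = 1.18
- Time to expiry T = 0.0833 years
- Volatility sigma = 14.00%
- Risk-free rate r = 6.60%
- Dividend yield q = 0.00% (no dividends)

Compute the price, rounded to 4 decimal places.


d1 = (ln(S/K) + (r - q + 0.5*sigma^2) * T) / (sigma * sqrt(T)) = -2.96931875
d2 = d1 - sigma * sqrt(T) = -3.00972518
exp(-rT) = 0.99451729; exp(-qT) = 1.00000000
P = K * exp(-rT) * N(-d2) - S_0 * exp(-qT) * N(-d1)
N(-d1) = 0.99850770; N(-d2) = 0.99869258
P = 1.1800 * 0.99451729 * 0.99869258 - 1.0400 * 1.00000000 * 0.99850770 = 0.1335

Answer: Price = 0.1335


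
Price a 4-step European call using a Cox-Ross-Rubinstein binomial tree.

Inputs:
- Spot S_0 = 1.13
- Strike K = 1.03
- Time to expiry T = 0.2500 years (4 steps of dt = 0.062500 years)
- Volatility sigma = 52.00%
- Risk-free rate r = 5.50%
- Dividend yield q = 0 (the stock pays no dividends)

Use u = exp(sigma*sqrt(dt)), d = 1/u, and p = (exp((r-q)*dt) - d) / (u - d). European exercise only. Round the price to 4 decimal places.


dt = T/N = 0.062500
u = exp(sigma*sqrt(dt)) = 1.138828; d = 1/u = 0.878095
p = (exp((r-q)*dt) - d) / (u - d) = 0.480752
Discount per step: exp(-r*dt) = 0.996568
Stock lattice S(k, i) with i counting down-moves:
  k=0: S(0,0) = 1.1300
  k=1: S(1,0) = 1.2869; S(1,1) = 0.9922
  k=2: S(2,0) = 1.4655; S(2,1) = 1.1300; S(2,2) = 0.8713
  k=3: S(3,0) = 1.6690; S(3,1) = 1.2869; S(3,2) = 0.9922; S(3,3) = 0.7651
  k=4: S(4,0) = 1.9007; S(4,1) = 1.4655; S(4,2) = 1.1300; S(4,3) = 0.8713; S(4,4) = 0.6718
Terminal payoffs V(N, i) = max(S_T - K, 0):
  V(4,0) = 0.870691; V(4,1) = 0.435531; V(4,2) = 0.100000; V(4,3) = 0.000000; V(4,4) = 0.000000
Backward induction: V(k, i) = exp(-r*dt) * [p * V(k+1, i) + (1-p) * V(k+1, i+1)].
  V(3,0) = exp(-r*dt) * [p*0.870691 + (1-p)*0.435531] = 0.642523
  V(3,1) = exp(-r*dt) * [p*0.435531 + (1-p)*0.100000] = 0.260411
  V(3,2) = exp(-r*dt) * [p*0.100000 + (1-p)*0.000000] = 0.047910
  V(3,3) = exp(-r*dt) * [p*0.000000 + (1-p)*0.000000] = 0.000000
  V(2,0) = exp(-r*dt) * [p*0.642523 + (1-p)*0.260411] = 0.442588
  V(2,1) = exp(-r*dt) * [p*0.260411 + (1-p)*0.047910] = 0.149555
  V(2,2) = exp(-r*dt) * [p*0.047910 + (1-p)*0.000000] = 0.022954
  V(1,0) = exp(-r*dt) * [p*0.442588 + (1-p)*0.149555] = 0.289435
  V(1,1) = exp(-r*dt) * [p*0.149555 + (1-p)*0.022954] = 0.083530
  V(0,0) = exp(-r*dt) * [p*0.289435 + (1-p)*0.083530] = 0.181893

Answer: Price = V(0,0) = 0.1819


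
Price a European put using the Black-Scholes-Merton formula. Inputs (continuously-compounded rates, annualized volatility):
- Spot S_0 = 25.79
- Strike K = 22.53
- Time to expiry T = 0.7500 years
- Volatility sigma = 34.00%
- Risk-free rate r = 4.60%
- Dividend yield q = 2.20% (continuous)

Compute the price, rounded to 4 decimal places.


d1 = (ln(S/K) + (r - q + 0.5*sigma^2) * T) / (sigma * sqrt(T)) = 0.66731185
d2 = d1 - sigma * sqrt(T) = 0.37286321
exp(-rT) = 0.96608834; exp(-qT) = 0.98363538
P = K * exp(-rT) * N(-d2) - S_0 * exp(-qT) * N(-d1)
N(-d1) = 0.25228648; N(-d2) = 0.35462513
P = 22.5300 * 0.96608834 * 0.35462513 - 25.7900 * 0.98363538 * 0.25228648 = 1.3188

Answer: Price = 1.3188


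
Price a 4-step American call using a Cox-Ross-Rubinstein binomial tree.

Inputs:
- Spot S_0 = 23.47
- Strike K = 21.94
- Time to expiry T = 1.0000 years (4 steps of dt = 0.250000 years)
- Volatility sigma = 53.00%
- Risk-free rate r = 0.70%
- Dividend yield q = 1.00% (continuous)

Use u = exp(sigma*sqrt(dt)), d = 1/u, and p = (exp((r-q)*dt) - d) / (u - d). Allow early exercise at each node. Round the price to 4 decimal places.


Answer: Price = V(0,0) = 5.4497

Derivation:
dt = T/N = 0.250000
u = exp(sigma*sqrt(dt)) = 1.303431; d = 1/u = 0.767206
p = (exp((r-q)*dt) - d) / (u - d) = 0.432737
Discount per step: exp(-r*dt) = 0.998252
Stock lattice S(k, i) with i counting down-moves:
  k=0: S(0,0) = 23.4700
  k=1: S(1,0) = 30.5915; S(1,1) = 18.0063
  k=2: S(2,0) = 39.8739; S(2,1) = 23.4700; S(2,2) = 13.8146
  k=3: S(3,0) = 51.9729; S(3,1) = 30.5915; S(3,2) = 18.0063; S(3,3) = 10.5986
  k=4: S(4,0) = 67.7431; S(4,1) = 39.8739; S(4,2) = 23.4700; S(4,3) = 13.8146; S(4,4) = 8.1313
Terminal payoffs V(N, i) = max(S_T - K, 0):
  V(4,0) = 45.803127; V(4,1) = 17.933941; V(4,2) = 1.530000; V(4,3) = 0.000000; V(4,4) = 0.000000
Backward induction: V(k, i) = exp(-r*dt) * [p * V(k+1, i) + (1-p) * V(k+1, i+1)]; then take max(V_cont, immediate exercise) for American.
  V(3,0) = exp(-r*dt) * [p*45.803127 + (1-p)*17.933941] = 29.941522; exercise = 30.032930; V(3,0) = max -> 30.032930
  V(3,1) = exp(-r*dt) * [p*17.933941 + (1-p)*1.530000] = 8.613503; exercise = 8.651525; V(3,1) = max -> 8.651525
  V(3,2) = exp(-r*dt) * [p*1.530000 + (1-p)*0.000000] = 0.660930; exercise = 0.000000; V(3,2) = max -> 0.660930
  V(3,3) = exp(-r*dt) * [p*0.000000 + (1-p)*0.000000] = 0.000000; exercise = 0.000000; V(3,3) = max -> 0.000000
  V(2,0) = exp(-r*dt) * [p*30.032930 + (1-p)*8.651525] = 17.872742; exercise = 17.933941; V(2,0) = max -> 17.933941
  V(2,1) = exp(-r*dt) * [p*8.651525 + (1-p)*0.660930] = 4.111553; exercise = 1.530000; V(2,1) = max -> 4.111553
  V(2,2) = exp(-r*dt) * [p*0.660930 + (1-p)*0.000000] = 0.285509; exercise = 0.000000; V(2,2) = max -> 0.285509
  V(1,0) = exp(-r*dt) * [p*17.933941 + (1-p)*4.111553] = 10.075363; exercise = 8.651525; V(1,0) = max -> 10.075363
  V(1,1) = exp(-r*dt) * [p*4.111553 + (1-p)*0.285509] = 1.937785; exercise = 0.000000; V(1,1) = max -> 1.937785
  V(0,0) = exp(-r*dt) * [p*10.075363 + (1-p)*1.937785] = 5.449670; exercise = 1.530000; V(0,0) = max -> 5.449670


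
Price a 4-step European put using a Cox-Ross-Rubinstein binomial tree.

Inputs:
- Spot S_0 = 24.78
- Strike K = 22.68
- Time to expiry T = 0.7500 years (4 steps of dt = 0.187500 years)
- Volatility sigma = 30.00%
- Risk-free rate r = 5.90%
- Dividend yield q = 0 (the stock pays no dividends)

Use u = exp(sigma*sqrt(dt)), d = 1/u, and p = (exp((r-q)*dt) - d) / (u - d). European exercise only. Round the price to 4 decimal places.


dt = T/N = 0.187500
u = exp(sigma*sqrt(dt)) = 1.138719; d = 1/u = 0.878180
p = (exp((r-q)*dt) - d) / (u - d) = 0.510265
Discount per step: exp(-r*dt) = 0.988998
Stock lattice S(k, i) with i counting down-moves:
  k=0: S(0,0) = 24.7800
  k=1: S(1,0) = 28.2175; S(1,1) = 21.7613
  k=2: S(2,0) = 32.1317; S(2,1) = 24.7800; S(2,2) = 19.1103
  k=3: S(3,0) = 36.5890; S(3,1) = 28.2175; S(3,2) = 21.7613; S(3,3) = 16.7823
  k=4: S(4,0) = 41.6646; S(4,1) = 32.1317; S(4,2) = 24.7800; S(4,3) = 19.1103; S(4,4) = 14.7379
Terminal payoffs V(N, i) = max(K - S_T, 0):
  V(4,0) = 0.000000; V(4,1) = 0.000000; V(4,2) = 0.000000; V(4,3) = 3.569666; V(4,4) = 7.942111
Backward induction: V(k, i) = exp(-r*dt) * [p * V(k+1, i) + (1-p) * V(k+1, i+1)].
  V(3,0) = exp(-r*dt) * [p*0.000000 + (1-p)*0.000000] = 0.000000
  V(3,1) = exp(-r*dt) * [p*0.000000 + (1-p)*0.000000] = 0.000000
  V(3,2) = exp(-r*dt) * [p*0.000000 + (1-p)*3.569666] = 1.728956
  V(3,3) = exp(-r*dt) * [p*3.569666 + (1-p)*7.942111] = 5.648174
  V(2,0) = exp(-r*dt) * [p*0.000000 + (1-p)*0.000000] = 0.000000
  V(2,1) = exp(-r*dt) * [p*0.000000 + (1-p)*1.728956] = 0.837414
  V(2,2) = exp(-r*dt) * [p*1.728956 + (1-p)*5.648174] = 3.608195
  V(1,0) = exp(-r*dt) * [p*0.000000 + (1-p)*0.837414] = 0.405599
  V(1,1) = exp(-r*dt) * [p*0.837414 + (1-p)*3.608195] = 2.170220
  V(0,0) = exp(-r*dt) * [p*0.405599 + (1-p)*2.170220] = 1.255825

Answer: Price = V(0,0) = 1.2558


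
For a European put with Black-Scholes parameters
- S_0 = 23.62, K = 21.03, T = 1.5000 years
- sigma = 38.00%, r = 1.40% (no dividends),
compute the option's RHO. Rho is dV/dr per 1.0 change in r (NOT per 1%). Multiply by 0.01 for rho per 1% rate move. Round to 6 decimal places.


Answer: Rho = -14.681482

Derivation:
d1 = 0.5273790545; d2 = 0.0619760033
phi(d1) = 0.3471484201; exp(-qT) = 1.0000000000; exp(-rT) = 0.9792189646
N(-d2) = 0.4752909709
Rho = -K*T*exp(-rT)*N(-d2) = -21.0300 * 1.5000 * 0.9792189646 * 0.4752909709 = -14.681482


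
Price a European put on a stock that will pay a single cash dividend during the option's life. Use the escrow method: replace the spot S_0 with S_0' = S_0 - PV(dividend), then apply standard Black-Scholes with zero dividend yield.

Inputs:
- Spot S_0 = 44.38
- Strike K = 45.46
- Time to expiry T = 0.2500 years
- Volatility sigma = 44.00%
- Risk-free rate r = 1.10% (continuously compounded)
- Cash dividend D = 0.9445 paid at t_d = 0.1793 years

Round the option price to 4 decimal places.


Answer: Price = 4.9096

Derivation:
PV(D) = D * exp(-r * t_d) = 0.9445 * 0.99802964 = 0.94263900
S_0' = S_0 - PV(D) = 44.3800 - 0.94263900 = 43.43736100
d1 = (ln(S_0'/K) + (r + sigma^2/2)*T) / (sigma*sqrt(T)) = -0.08437680
d2 = d1 - sigma*sqrt(T) = -0.30437680
exp(-rT) = 0.99725378
N(-d1) = 0.53362157; N(-d2) = 0.61957958
P = K * exp(-rT) * N(-d2) - S_0' * N(-d1) = 45.4600 * 0.99725378 * 0.61957958 - 43.43736100 * 0.53362157 = 4.9096


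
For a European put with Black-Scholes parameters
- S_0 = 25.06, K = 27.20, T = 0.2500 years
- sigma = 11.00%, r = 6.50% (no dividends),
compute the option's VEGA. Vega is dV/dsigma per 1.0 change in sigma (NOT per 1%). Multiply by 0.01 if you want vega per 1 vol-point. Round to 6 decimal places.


Answer: Vega = 2.530246

Derivation:
d1 = -1.1669367970; d2 = -1.2219367970
phi(d1) = 0.2019350279; exp(-qT) = 1.0000000000; exp(-rT) = 0.9838813190
Vega = S * exp(-qT) * phi(d1) * sqrt(T) = 25.0600 * 1.0000000000 * 0.2019350279 * 0.5000000000 = 2.530246


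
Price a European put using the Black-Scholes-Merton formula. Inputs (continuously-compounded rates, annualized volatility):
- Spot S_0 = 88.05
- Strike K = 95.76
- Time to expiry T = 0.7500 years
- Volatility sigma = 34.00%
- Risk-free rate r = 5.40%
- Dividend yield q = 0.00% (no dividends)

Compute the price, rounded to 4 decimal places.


d1 = (ln(S/K) + (r - q + 0.5*sigma^2) * T) / (sigma * sqrt(T)) = -0.00030642
d2 = d1 - sigma * sqrt(T) = -0.29475506
exp(-rT) = 0.96030916; exp(-qT) = 1.00000000
P = K * exp(-rT) * N(-d2) - S_0 * exp(-qT) * N(-d1)
N(-d1) = 0.50012225; N(-d2) = 0.61590950
P = 95.7600 * 0.96030916 * 0.61590950 - 88.0500 * 1.00000000 * 0.50012225 = 12.6028

Answer: Price = 12.6028


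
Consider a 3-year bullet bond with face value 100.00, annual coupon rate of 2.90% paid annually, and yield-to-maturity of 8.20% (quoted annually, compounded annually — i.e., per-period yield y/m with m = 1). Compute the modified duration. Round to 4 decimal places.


Coupon per period c = face * coupon_rate / m = 2.900000
Periods per year m = 1; per-period yield y/m = 0.082000
Number of cashflows N = 3
Cashflows (t years, CF_t, discount factor 1/(1+y/m)^(m*t), PV):
  t = 1.0000: CF_t = 2.900000, DF = 0.924214, PV = 2.680222
  t = 2.0000: CF_t = 2.900000, DF = 0.854172, PV = 2.477100
  t = 3.0000: CF_t = 102.900000, DF = 0.789438, PV = 81.233206
Price P = sum_t PV_t = 86.390527
First compute Macaulay numerator sum_t t * PV_t:
  t * PV_t at t = 1.0000: 2.680222
  t * PV_t at t = 2.0000: 4.954199
  t * PV_t at t = 3.0000: 243.699617
Macaulay duration D = 251.334038 / 86.390527 = 2.909278
Modified duration = D / (1 + y/m) = 2.909278 / (1 + 0.082000) = 2.688796

Answer: Modified duration = 2.6888
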